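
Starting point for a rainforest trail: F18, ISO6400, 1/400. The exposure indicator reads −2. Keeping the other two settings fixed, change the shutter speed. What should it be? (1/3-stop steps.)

1/100s

Underexposed by 2 stops → need 2 stops brighter.
Shutter speed: 1/400 → 1/320 → 1/250 → 1/200 → 1/160 → 1/125 → 1/100.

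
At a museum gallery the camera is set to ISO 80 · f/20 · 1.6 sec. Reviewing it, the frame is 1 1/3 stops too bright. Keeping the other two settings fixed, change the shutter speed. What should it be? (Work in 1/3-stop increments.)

Overexposed by 1 1/3 stops → need 1 1/3 stops darker.
Shutter speed: 1.6 → 1.3 → 1 → 0.8 → 0.6.

0.6 s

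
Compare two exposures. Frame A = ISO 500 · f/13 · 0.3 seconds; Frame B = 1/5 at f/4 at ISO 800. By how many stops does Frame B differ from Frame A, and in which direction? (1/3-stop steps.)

3 1/3 stops brighter

Aperture: f/13 → f/11 → f/10 → f/9 → f/8 → f/7.1 → f/6.3 → f/5.6 → f/5 → f/4.5 → f/4 — 3 1/3 stops wider (brighter).
Shutter speed: 0.3 → 1/4 → 1/5 — 2/3 stop shorter (darker).
ISO: 500 → 640 → 800 — 2/3 stop higher (brighter).
Net: +3 1/3 −2/3 +2/3 = +3 1/3 stops.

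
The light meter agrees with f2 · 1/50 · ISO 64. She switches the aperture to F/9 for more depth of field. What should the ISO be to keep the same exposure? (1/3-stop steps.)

Aperture: f/2 → f/2.2 → f/2.5 → f/2.8 → f/3.2 → f/3.5 → f/4 → f/4.5 → f/5 → f/5.6 → f/6.3 → f/7.1 → f/8 → f/9 — 4 1/3 stops narrower (darker).
Need 4 1/3 stops brighter from the ISO: 64 → 80 → 100 → 125 → 160 → 200 → 250 → 320 → 400 → 500 → 640 → 800 → 1000 → 1250.

ISO 1250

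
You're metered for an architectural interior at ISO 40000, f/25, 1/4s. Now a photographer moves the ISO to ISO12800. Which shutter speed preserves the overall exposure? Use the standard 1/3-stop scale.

ISO: 40000 → 32000 → 25600 → 20000 → 16000 → 12800 — 1 2/3 stops lower (darker).
Need 1 2/3 stops brighter from the shutter speed: 1/4 → 0.3 → 0.4 → 0.5 → 0.6 → 0.8.

0.8 s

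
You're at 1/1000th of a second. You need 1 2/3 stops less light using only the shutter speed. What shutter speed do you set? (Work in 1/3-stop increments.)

Shutter speed: 1/1000 → 1/1250 → 1/1600 → 1/2000 → 1/2500 → 1/3200 — 1 2/3 stops shorter (darker).

1/3200s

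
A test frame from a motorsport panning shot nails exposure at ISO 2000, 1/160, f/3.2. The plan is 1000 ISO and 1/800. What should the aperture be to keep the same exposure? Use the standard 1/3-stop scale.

ISO: 2000 → 1600 → 1250 → 1000 — 1 stop lower (darker).
Shutter speed: 1/160 → 1/200 → 1/250 → 1/320 → 1/400 → 1/500 → 1/640 → 1/800 — 2 1/3 stops shorter (darker).
Net change so far: 3 1/3 stops darker. Offset with the aperture: f/3.2 → f/2.8 → f/2.5 → f/2.2 → f/2 → f/1.8 → f/1.6 → f/1.4 → f/1.2 → f/1.1 → f/1.0.

f/1.0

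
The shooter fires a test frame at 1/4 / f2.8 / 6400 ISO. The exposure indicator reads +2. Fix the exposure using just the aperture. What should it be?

Overexposed by 2 stops → need 2 stops darker.
Aperture: f/2.8 → f/4 → f/5.6.

f/5.6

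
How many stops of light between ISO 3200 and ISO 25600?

3200 → 6400 → 12800 → 25600 — count the steps: 3 stops.

3 stops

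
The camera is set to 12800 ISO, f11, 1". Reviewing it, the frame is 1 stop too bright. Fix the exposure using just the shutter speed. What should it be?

1/2s

Overexposed by 1 stop → need 1 stop darker.
Shutter speed: 1 → 1/2.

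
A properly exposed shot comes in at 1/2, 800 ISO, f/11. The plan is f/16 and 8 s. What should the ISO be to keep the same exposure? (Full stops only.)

Aperture: f/11 → f/16 — 1 stop narrower (darker).
Shutter speed: 1/2 → 1 → 2 → 4 → 8 — 4 stops slower (brighter).
Net change so far: 3 stops brighter. Offset with the ISO: 800 → 400 → 200 → 100.

ISO 100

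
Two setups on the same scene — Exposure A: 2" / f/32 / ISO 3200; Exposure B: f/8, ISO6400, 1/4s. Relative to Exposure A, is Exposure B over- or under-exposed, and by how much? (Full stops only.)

2 stops brighter

Aperture: f/32 → f/22 → f/16 → f/11 → f/8 — 4 stops larger aperture (brighter).
Shutter speed: 2 → 1 → 1/2 → 1/4 — 3 stops shorter (darker).
ISO: 3200 → 6400 — 1 stop higher (brighter).
Net: +4 −3 +1 = +2 stops.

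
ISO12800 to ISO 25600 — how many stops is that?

12800 → 25600 — count the steps: 1 stop.

1 stop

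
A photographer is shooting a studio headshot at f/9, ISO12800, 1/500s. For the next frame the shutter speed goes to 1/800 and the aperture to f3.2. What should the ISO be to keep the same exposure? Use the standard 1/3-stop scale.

ISO 2500

Shutter speed: 1/500 → 1/640 → 1/800 — 2/3 stop shorter (darker).
Aperture: f/9 → f/8 → f/7.1 → f/6.3 → f/5.6 → f/5 → f/4.5 → f/4 → f/3.5 → f/3.2 — 3 stops wider (brighter).
Net change so far: 2 1/3 stops brighter. Offset with the ISO: 12800 → 10000 → 8000 → 6400 → 5000 → 4000 → 3200 → 2500.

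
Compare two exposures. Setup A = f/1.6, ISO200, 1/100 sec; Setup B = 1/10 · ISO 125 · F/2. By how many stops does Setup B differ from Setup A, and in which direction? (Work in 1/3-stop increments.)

Aperture: f/1.6 → f/1.8 → f/2 — 2/3 stop stopped down (darker).
Shutter speed: 1/100 → 1/80 → 1/60 → 1/50 → 1/40 → 1/30 → 1/25 → 1/20 → 1/15 → 1/13 → 1/10 — 3 1/3 stops slower (brighter).
ISO: 200 → 160 → 125 — 2/3 stop dropped (darker).
Net: −2/3 +3 1/3 −2/3 = +2 stops.

2 stops brighter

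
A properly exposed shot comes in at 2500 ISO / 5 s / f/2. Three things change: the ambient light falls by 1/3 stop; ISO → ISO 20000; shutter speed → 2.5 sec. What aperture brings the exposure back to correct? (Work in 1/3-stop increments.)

Scene light: 1/3 stop darker.
ISO: 2500 → 3200 → 4000 → 5000 → 6400 → 8000 → 10000 → 12800 → 16000 → 20000 — 3 stops raised (brighter).
Shutter speed: 5 → 4 → 3.2 → 2.5 — 1 stop faster (darker).
Net so far: 1 2/3 stops brighter. Aperture: f/2 → f/2.2 → f/2.5 → f/2.8 → f/3.2 → f/3.5.

f/3.5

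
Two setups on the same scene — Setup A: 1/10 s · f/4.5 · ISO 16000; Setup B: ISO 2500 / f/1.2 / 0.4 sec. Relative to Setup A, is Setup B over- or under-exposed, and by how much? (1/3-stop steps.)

Aperture: f/4.5 → f/4 → f/3.5 → f/3.2 → f/2.8 → f/2.5 → f/2.2 → f/2 → f/1.8 → f/1.6 → f/1.4 → f/1.2 — 3 2/3 stops larger aperture (brighter).
Shutter speed: 1/10 → 1/8 → 1/6 → 1/5 → 1/4 → 0.3 → 0.4 — 2 stops longer (brighter).
ISO: 16000 → 12800 → 10000 → 8000 → 6400 → 5000 → 4000 → 3200 → 2500 — 2 2/3 stops lower (darker).
Net: +3 2/3 +2 −2 2/3 = +3 stops.

3 stops brighter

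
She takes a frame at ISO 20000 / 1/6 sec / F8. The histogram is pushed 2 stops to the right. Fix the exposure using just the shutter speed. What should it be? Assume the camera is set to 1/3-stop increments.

Overexposed by 2 stops → need 2 stops darker.
Shutter speed: 1/6 → 1/8 → 1/10 → 1/13 → 1/15 → 1/20 → 1/25.

1/25s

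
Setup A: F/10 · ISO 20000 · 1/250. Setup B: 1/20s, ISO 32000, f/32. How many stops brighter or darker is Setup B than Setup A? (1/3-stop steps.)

1 stop brighter

Aperture: f/10 → f/11 → f/13 → f/14 → f/16 → f/18 → f/20 → f/22 → f/25 → f/29 → f/32 — 3 1/3 stops stopped down (darker).
Shutter speed: 1/250 → 1/200 → 1/160 → 1/125 → 1/100 → 1/80 → 1/60 → 1/50 → 1/40 → 1/30 → 1/25 → 1/20 — 3 2/3 stops slower (brighter).
ISO: 20000 → 25600 → 32000 — 2/3 stop raised (brighter).
Net: −3 1/3 +3 2/3 +2/3 = +1 stop.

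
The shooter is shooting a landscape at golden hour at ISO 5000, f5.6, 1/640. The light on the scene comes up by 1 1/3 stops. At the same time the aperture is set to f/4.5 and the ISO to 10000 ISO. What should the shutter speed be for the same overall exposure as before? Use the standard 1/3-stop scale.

1/5000s

Scene light: 1 1/3 stops brighter.
Aperture: f/5.6 → f/5 → f/4.5 — 2/3 stop wider (brighter).
ISO: 5000 → 6400 → 8000 → 10000 — 1 stop higher (brighter).
Net so far: 3 stops brighter. Shutter speed: 1/640 → 1/800 → 1/1000 → 1/1250 → 1/1600 → 1/2000 → 1/2500 → 1/3200 → 1/4000 → 1/5000.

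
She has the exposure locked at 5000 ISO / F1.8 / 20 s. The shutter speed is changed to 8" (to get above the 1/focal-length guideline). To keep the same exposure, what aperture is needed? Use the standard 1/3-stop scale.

Shutter speed: 20 → 15 → 13 → 10 → 8 — 1 1/3 stops faster (darker).
Need 1 1/3 stops brighter from the aperture: f/1.8 → f/1.6 → f/1.4 → f/1.2 → f/1.1.

f/1.1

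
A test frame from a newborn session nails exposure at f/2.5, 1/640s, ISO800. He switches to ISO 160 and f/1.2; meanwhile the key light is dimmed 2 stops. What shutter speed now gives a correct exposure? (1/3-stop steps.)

Scene light: 2 stops darker.
ISO: 800 → 640 → 500 → 400 → 320 → 250 → 200 → 160 — 2 1/3 stops lower (darker).
Aperture: f/2.5 → f/2.2 → f/2 → f/1.8 → f/1.6 → f/1.4 → f/1.2 — 2 stops larger aperture (brighter).
Net so far: 2 1/3 stops darker. Shutter speed: 1/640 → 1/500 → 1/400 → 1/320 → 1/250 → 1/200 → 1/160 → 1/125.

1/125s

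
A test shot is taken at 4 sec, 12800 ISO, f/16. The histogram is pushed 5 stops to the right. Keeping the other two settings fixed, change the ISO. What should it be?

Overexposed by 5 stops → need 5 stops darker.
ISO: 12800 → 6400 → 3200 → 1600 → 800 → 400.

ISO 400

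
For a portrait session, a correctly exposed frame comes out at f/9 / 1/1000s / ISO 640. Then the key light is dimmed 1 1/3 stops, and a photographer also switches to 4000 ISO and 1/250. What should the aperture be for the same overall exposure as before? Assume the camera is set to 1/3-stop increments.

Scene light: 1 1/3 stops darker.
ISO: 640 → 800 → 1000 → 1250 → 1600 → 2000 → 2500 → 3200 → 4000 — 2 2/3 stops raised (brighter).
Shutter speed: 1/1000 → 1/800 → 1/640 → 1/500 → 1/400 → 1/320 → 1/250 — 2 stops longer (brighter).
Net so far: 3 1/3 stops brighter. Aperture: f/9 → f/10 → f/11 → f/13 → f/14 → f/16 → f/18 → f/20 → f/22 → f/25 → f/29.

f/29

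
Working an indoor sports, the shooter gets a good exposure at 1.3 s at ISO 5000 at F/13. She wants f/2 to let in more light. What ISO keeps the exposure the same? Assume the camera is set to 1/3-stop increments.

ISO 125

Aperture: f/13 → f/11 → f/10 → f/9 → f/8 → f/7.1 → f/6.3 → f/5.6 → f/5 → f/4.5 → f/4 → f/3.5 → f/3.2 → f/2.8 → f/2.5 → f/2.2 → f/2 — 5 1/3 stops wider (brighter).
Need 5 1/3 stops darker from the ISO: 5000 → 4000 → 3200 → 2500 → 2000 → 1600 → 1250 → 1000 → 800 → 640 → 500 → 400 → 320 → 250 → 200 → 160 → 125.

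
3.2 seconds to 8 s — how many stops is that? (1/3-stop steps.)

1 1/3 stops

3.2 → 4 → 5 → 6 → 8 — count the steps: 4 third-stops = 1 1/3 stops.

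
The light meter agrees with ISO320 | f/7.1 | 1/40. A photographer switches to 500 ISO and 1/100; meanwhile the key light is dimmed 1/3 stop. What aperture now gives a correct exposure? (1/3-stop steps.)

Scene light: 1/3 stop darker.
ISO: 320 → 400 → 500 — 2/3 stop raised (brighter).
Shutter speed: 1/40 → 1/50 → 1/60 → 1/80 → 1/100 — 1 1/3 stops faster (darker).
Net so far: 1 stop darker. Aperture: f/7.1 → f/6.3 → f/5.6 → f/5.

f/5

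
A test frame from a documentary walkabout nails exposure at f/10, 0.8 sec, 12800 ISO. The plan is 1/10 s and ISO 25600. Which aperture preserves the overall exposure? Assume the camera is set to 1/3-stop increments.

Shutter speed: 0.8 → 0.6 → 0.5 → 0.4 → 0.3 → 1/4 → 1/5 → 1/6 → 1/8 → 1/10 — 3 stops faster (darker).
ISO: 12800 → 16000 → 20000 → 25600 — 1 stop raised (brighter).
Net change so far: 2 stops darker. Offset with the aperture: f/10 → f/9 → f/8 → f/7.1 → f/6.3 → f/5.6 → f/5.

f/5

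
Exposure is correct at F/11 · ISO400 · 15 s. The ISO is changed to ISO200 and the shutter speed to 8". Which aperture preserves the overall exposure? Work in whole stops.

f/5.6

ISO: 400 → 200 — 1 stop dropped (darker).
Shutter speed: 15 → 8 — 1 stop shorter (darker).
Net change so far: 2 stops darker. Offset with the aperture: f/11 → f/8 → f/5.6.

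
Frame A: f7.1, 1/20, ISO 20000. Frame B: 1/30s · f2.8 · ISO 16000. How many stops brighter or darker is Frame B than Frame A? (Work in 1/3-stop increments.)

Aperture: f/7.1 → f/6.3 → f/5.6 → f/5 → f/4.5 → f/4 → f/3.5 → f/3.2 → f/2.8 — 2 2/3 stops larger aperture (brighter).
Shutter speed: 1/20 → 1/25 → 1/30 — 2/3 stop shorter (darker).
ISO: 20000 → 16000 — 1/3 stop dropped (darker).
Net: +2 2/3 −2/3 −1/3 = +1 2/3 stops.

1 2/3 stops brighter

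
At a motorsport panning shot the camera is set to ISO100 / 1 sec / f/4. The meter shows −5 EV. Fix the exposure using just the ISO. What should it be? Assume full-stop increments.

ISO 3200

Underexposed by 5 stops → need 5 stops brighter.
ISO: 100 → 200 → 400 → 800 → 1600 → 3200.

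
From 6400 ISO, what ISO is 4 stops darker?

ISO 400

ISO: 6400 → 3200 → 1600 → 800 → 400 — 4 stops lower (darker).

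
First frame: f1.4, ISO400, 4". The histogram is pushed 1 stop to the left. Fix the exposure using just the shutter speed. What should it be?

Underexposed by 1 stop → need 1 stop brighter.
Shutter speed: 4 → 8.

8 s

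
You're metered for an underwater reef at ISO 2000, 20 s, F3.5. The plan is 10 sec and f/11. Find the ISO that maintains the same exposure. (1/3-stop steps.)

Shutter speed: 20 → 15 → 13 → 10 — 1 stop shorter (darker).
Aperture: f/3.5 → f/4 → f/4.5 → f/5 → f/5.6 → f/6.3 → f/7.1 → f/8 → f/9 → f/10 → f/11 — 3 1/3 stops stopped down (darker).
Net change so far: 4 1/3 stops darker. Offset with the ISO: 2000 → 2500 → 3200 → 4000 → 5000 → 6400 → 8000 → 10000 → 12800 → 16000 → 20000 → 25600 → 32000 → 40000.

ISO 40000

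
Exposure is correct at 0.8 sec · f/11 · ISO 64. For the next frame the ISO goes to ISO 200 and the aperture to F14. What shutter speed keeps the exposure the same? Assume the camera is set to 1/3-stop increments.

ISO: 64 → 80 → 100 → 125 → 160 → 200 — 1 2/3 stops higher (brighter).
Aperture: f/11 → f/13 → f/14 — 2/3 stop stopped down (darker).
Net change so far: 1 stop brighter. Offset with the shutter speed: 0.8 → 0.6 → 0.5 → 0.4.

0.4 s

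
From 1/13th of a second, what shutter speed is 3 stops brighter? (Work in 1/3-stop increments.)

Shutter speed: 1/13 → 1/10 → 1/8 → 1/6 → 1/5 → 1/4 → 0.3 → 0.4 → 0.5 → 0.6 — 3 stops slower (brighter).

0.6 s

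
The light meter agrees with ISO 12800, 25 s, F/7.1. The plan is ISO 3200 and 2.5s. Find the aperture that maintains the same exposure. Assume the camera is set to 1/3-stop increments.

f/1.1

ISO: 12800 → 10000 → 8000 → 6400 → 5000 → 4000 → 3200 — 2 stops lower (darker).
Shutter speed: 25 → 20 → 15 → 13 → 10 → 8 → 6 → 5 → 4 → 3.2 → 2.5 — 3 1/3 stops faster (darker).
Net change so far: 5 1/3 stops darker. Offset with the aperture: f/7.1 → f/6.3 → f/5.6 → f/5 → f/4.5 → f/4 → f/3.5 → f/3.2 → f/2.8 → f/2.5 → f/2.2 → f/2 → f/1.8 → f/1.6 → f/1.4 → f/1.2 → f/1.1.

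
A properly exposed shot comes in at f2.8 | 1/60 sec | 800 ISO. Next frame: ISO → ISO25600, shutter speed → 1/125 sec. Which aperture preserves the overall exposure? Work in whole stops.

f/11

ISO: 800 → 1600 → 3200 → 6400 → 12800 → 25600 — 5 stops higher (brighter).
Shutter speed: 1/60 → 1/125 — 1 stop shorter (darker).
Net change so far: 4 stops brighter. Offset with the aperture: f/2.8 → f/4 → f/5.6 → f/8 → f/11.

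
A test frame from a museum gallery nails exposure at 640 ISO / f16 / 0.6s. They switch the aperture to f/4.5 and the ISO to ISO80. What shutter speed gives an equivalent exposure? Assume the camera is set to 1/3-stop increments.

Aperture: f/16 → f/14 → f/13 → f/11 → f/10 → f/9 → f/8 → f/7.1 → f/6.3 → f/5.6 → f/5 → f/4.5 — 3 2/3 stops opened up (brighter).
ISO: 640 → 500 → 400 → 320 → 250 → 200 → 160 → 125 → 100 → 80 — 3 stops dropped (darker).
Net change so far: 2/3 stop brighter. Offset with the shutter speed: 0.6 → 0.5 → 0.4.

0.4 s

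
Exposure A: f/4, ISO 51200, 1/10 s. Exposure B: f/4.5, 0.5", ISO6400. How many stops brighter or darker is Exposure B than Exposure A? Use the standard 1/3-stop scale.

Aperture: f/4 → f/4.5 — 1/3 stop stopped down (darker).
Shutter speed: 1/10 → 1/8 → 1/6 → 1/5 → 1/4 → 0.3 → 0.4 → 0.5 — 2 1/3 stops slower (brighter).
ISO: 51200 → 40000 → 32000 → 25600 → 20000 → 16000 → 12800 → 10000 → 8000 → 6400 — 3 stops dropped (darker).
Net: −1/3 +2 1/3 −3 = −1 stop.

1 stop darker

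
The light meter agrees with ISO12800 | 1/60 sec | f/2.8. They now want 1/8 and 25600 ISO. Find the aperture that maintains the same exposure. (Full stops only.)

f/11

Shutter speed: 1/60 → 1/30 → 1/15 → 1/8 — 3 stops longer (brighter).
ISO: 12800 → 25600 — 1 stop raised (brighter).
Net change so far: 4 stops brighter. Offset with the aperture: f/2.8 → f/4 → f/5.6 → f/8 → f/11.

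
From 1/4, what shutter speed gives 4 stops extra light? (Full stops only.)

Shutter speed: 1/4 → 1/2 → 1 → 2 → 4 — 4 stops slower (brighter).

4 s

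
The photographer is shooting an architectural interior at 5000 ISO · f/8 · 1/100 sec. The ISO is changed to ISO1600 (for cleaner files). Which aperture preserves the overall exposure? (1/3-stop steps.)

ISO: 5000 → 4000 → 3200 → 2500 → 2000 → 1600 — 1 2/3 stops dropped (darker).
Need 1 2/3 stops brighter from the aperture: f/8 → f/7.1 → f/6.3 → f/5.6 → f/5 → f/4.5.

f/4.5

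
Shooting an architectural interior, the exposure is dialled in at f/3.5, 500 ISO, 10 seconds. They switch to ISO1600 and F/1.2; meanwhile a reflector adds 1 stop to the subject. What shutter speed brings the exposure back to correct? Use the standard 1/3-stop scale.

1/5s

Scene light: 1 stop brighter.
ISO: 500 → 640 → 800 → 1000 → 1250 → 1600 — 1 2/3 stops raised (brighter).
Aperture: f/3.5 → f/3.2 → f/2.8 → f/2.5 → f/2.2 → f/2 → f/1.8 → f/1.6 → f/1.4 → f/1.2 — 3 stops wider (brighter).
Net so far: 5 2/3 stops brighter. Shutter speed: 10 → 8 → 6 → 5 → 4 → 3.2 → 2.5 → 2 → 1.6 → 1.3 → 1 → 0.8 → 0.6 → 0.5 → 0.4 → 0.3 → 1/4 → 1/5.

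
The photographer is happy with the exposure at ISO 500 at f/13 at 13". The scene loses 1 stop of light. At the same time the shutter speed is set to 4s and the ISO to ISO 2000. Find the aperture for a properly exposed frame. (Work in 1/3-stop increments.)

f/10

Scene light: 1 stop darker.
Shutter speed: 13 → 10 → 8 → 6 → 5 → 4 — 1 2/3 stops faster (darker).
ISO: 500 → 640 → 800 → 1000 → 1250 → 1600 → 2000 — 2 stops raised (brighter).
Net so far: 2/3 stop darker. Aperture: f/13 → f/11 → f/10.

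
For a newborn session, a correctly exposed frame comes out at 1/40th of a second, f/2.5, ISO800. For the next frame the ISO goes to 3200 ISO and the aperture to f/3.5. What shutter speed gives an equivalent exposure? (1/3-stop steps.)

ISO: 800 → 1000 → 1250 → 1600 → 2000 → 2500 → 3200 — 2 stops higher (brighter).
Aperture: f/2.5 → f/2.8 → f/3.2 → f/3.5 — 1 stop narrower (darker).
Net change so far: 1 stop brighter. Offset with the shutter speed: 1/40 → 1/50 → 1/60 → 1/80.

1/80s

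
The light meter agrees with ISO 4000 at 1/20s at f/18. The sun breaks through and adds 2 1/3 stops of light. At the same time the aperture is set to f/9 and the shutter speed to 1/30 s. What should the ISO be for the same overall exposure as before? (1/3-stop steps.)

ISO 320

Scene light: 2 1/3 stops brighter.
Aperture: f/18 → f/16 → f/14 → f/13 → f/11 → f/10 → f/9 — 2 stops wider (brighter).
Shutter speed: 1/20 → 1/25 → 1/30 — 2/3 stop faster (darker).
Net so far: 3 2/3 stops brighter. ISO: 4000 → 3200 → 2500 → 2000 → 1600 → 1250 → 1000 → 800 → 640 → 500 → 400 → 320.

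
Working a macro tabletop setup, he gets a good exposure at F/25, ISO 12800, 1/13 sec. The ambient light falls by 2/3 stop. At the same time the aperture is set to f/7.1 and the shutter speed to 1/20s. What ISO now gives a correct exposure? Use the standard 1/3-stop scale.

ISO 2500

Scene light: 2/3 stop darker.
Aperture: f/25 → f/22 → f/20 → f/18 → f/16 → f/14 → f/13 → f/11 → f/10 → f/9 → f/8 → f/7.1 — 3 2/3 stops opened up (brighter).
Shutter speed: 1/13 → 1/15 → 1/20 — 2/3 stop faster (darker).
Net so far: 2 1/3 stops brighter. ISO: 12800 → 10000 → 8000 → 6400 → 5000 → 4000 → 3200 → 2500.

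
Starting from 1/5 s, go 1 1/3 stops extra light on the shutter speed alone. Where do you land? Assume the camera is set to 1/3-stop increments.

0.5 s

Shutter speed: 1/5 → 1/4 → 0.3 → 0.4 → 0.5 — 1 1/3 stops slower (brighter).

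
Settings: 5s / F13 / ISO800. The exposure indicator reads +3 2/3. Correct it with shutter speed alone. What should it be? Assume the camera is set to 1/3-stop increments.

Overexposed by 3 2/3 stops → need 3 2/3 stops darker.
Shutter speed: 5 → 4 → 3.2 → 2.5 → 2 → 1.6 → 1.3 → 1 → 0.8 → 0.6 → 0.5 → 0.4.

0.4 s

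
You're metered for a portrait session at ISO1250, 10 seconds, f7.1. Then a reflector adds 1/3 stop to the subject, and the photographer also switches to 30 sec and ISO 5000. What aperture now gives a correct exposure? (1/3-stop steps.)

f/29

Scene light: 1/3 stop brighter.
Shutter speed: 10 → 13 → 15 → 20 → 25 → 30 — 1 2/3 stops slower (brighter).
ISO: 1250 → 1600 → 2000 → 2500 → 3200 → 4000 → 5000 — 2 stops higher (brighter).
Net so far: 4 stops brighter. Aperture: f/7.1 → f/8 → f/9 → f/10 → f/11 → f/13 → f/14 → f/16 → f/18 → f/20 → f/22 → f/25 → f/29.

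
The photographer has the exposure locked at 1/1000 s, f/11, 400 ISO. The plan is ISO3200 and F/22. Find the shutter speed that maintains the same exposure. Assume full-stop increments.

1/2000s

ISO: 400 → 800 → 1600 → 3200 — 3 stops higher (brighter).
Aperture: f/11 → f/16 → f/22 — 2 stops smaller aperture (darker).
Net change so far: 1 stop brighter. Offset with the shutter speed: 1/1000 → 1/2000.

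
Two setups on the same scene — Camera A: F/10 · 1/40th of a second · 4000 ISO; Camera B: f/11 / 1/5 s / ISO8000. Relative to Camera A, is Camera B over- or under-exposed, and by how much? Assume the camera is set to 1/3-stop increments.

3 2/3 stops brighter

Aperture: f/10 → f/11 — 1/3 stop narrower (darker).
Shutter speed: 1/40 → 1/30 → 1/25 → 1/20 → 1/15 → 1/13 → 1/10 → 1/8 → 1/6 → 1/5 — 3 stops longer (brighter).
ISO: 4000 → 5000 → 6400 → 8000 — 1 stop raised (brighter).
Net: −1/3 +3 +1 = +3 2/3 stops.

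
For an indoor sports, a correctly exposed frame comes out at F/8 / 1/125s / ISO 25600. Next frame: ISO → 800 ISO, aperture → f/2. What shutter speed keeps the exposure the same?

1/60s

ISO: 25600 → 12800 → 6400 → 3200 → 1600 → 800 — 5 stops dropped (darker).
Aperture: f/8 → f/5.6 → f/4 → f/2.8 → f/2 — 4 stops wider (brighter).
Net change so far: 1 stop darker. Offset with the shutter speed: 1/125 → 1/60.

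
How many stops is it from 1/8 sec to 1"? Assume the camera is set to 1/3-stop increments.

1/8 → 1/6 → 1/5 → 1/4 → 0.3 → 0.4 → 0.5 → 0.6 → 0.8 → 1 — count the steps: 9 third-stops = 3 stops.

3 stops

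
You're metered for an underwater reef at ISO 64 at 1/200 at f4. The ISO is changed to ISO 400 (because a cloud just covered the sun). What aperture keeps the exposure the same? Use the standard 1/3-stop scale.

ISO: 64 → 80 → 100 → 125 → 160 → 200 → 250 → 320 → 400 — 2 2/3 stops raised (brighter).
Need 2 2/3 stops darker from the aperture: f/4 → f/4.5 → f/5 → f/5.6 → f/6.3 → f/7.1 → f/8 → f/9 → f/10.

f/10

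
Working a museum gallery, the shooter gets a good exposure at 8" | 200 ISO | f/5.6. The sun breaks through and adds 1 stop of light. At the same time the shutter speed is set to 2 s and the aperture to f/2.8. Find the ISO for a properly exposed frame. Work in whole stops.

ISO 100

Scene light: 1 stop brighter.
Shutter speed: 8 → 4 → 2 — 2 stops shorter (darker).
Aperture: f/5.6 → f/4 → f/2.8 — 2 stops larger aperture (brighter).
Net so far: 1 stop brighter. ISO: 200 → 100.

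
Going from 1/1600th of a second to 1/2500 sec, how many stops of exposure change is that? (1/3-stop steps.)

2/3 stop

1/1600 → 1/2000 → 1/2500 — count the steps: 2 third-stops = 2/3 stop.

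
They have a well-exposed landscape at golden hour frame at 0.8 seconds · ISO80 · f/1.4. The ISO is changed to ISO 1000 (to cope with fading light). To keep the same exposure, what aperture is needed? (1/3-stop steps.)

ISO: 80 → 100 → 125 → 160 → 200 → 250 → 320 → 400 → 500 → 640 → 800 → 1000 — 3 2/3 stops raised (brighter).
Need 3 2/3 stops darker from the aperture: f/1.4 → f/1.6 → f/1.8 → f/2 → f/2.2 → f/2.5 → f/2.8 → f/3.2 → f/3.5 → f/4 → f/4.5 → f/5.

f/5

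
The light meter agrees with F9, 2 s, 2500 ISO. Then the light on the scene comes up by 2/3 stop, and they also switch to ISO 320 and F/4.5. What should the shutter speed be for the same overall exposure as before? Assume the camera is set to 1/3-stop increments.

2.5 s

Scene light: 2/3 stop brighter.
ISO: 2500 → 2000 → 1600 → 1250 → 1000 → 800 → 640 → 500 → 400 → 320 — 3 stops dropped (darker).
Aperture: f/9 → f/8 → f/7.1 → f/6.3 → f/5.6 → f/5 → f/4.5 — 2 stops larger aperture (brighter).
Net so far: 1/3 stop darker. Shutter speed: 2 → 2.5.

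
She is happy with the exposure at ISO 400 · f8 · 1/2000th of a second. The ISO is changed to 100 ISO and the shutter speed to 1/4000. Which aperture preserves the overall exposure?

ISO: 400 → 200 → 100 — 2 stops dropped (darker).
Shutter speed: 1/2000 → 1/4000 — 1 stop shorter (darker).
Net change so far: 3 stops darker. Offset with the aperture: f/8 → f/5.6 → f/4 → f/2.8.

f/2.8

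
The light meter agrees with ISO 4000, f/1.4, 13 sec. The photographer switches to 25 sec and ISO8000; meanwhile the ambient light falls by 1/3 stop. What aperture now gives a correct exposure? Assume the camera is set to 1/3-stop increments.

Scene light: 1/3 stop darker.
Shutter speed: 13 → 15 → 20 → 25 — 1 stop longer (brighter).
ISO: 4000 → 5000 → 6400 → 8000 — 1 stop raised (brighter).
Net so far: 1 2/3 stops brighter. Aperture: f/1.4 → f/1.6 → f/1.8 → f/2 → f/2.2 → f/2.5.

f/2.5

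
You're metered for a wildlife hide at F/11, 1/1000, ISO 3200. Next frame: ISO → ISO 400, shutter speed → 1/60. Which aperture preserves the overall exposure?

ISO: 3200 → 1600 → 800 → 400 — 3 stops lower (darker).
Shutter speed: 1/1000 → 1/500 → 1/250 → 1/125 → 1/60 — 4 stops slower (brighter).
Net change so far: 1 stop brighter. Offset with the aperture: f/11 → f/16.

f/16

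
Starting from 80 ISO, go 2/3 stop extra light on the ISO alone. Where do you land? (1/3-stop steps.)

ISO 125

ISO: 80 → 100 → 125 — 2/3 stop higher (brighter).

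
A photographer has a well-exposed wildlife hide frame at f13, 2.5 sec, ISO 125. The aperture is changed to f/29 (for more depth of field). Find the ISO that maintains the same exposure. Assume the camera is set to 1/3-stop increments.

ISO 640

Aperture: f/13 → f/14 → f/16 → f/18 → f/20 → f/22 → f/25 → f/29 — 2 1/3 stops smaller aperture (darker).
Need 2 1/3 stops brighter from the ISO: 125 → 160 → 200 → 250 → 320 → 400 → 500 → 640.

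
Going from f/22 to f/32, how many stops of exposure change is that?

f/22 → f/32 — count the steps: 1 stop.

1 stop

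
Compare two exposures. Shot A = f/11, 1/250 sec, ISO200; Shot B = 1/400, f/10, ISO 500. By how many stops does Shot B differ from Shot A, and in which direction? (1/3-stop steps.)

Aperture: f/11 → f/10 — 1/3 stop larger aperture (brighter).
Shutter speed: 1/250 → 1/320 → 1/400 — 2/3 stop shorter (darker).
ISO: 200 → 250 → 320 → 400 → 500 — 1 1/3 stops higher (brighter).
Net: +1/3 −2/3 +1 1/3 = +1 stop.

1 stop brighter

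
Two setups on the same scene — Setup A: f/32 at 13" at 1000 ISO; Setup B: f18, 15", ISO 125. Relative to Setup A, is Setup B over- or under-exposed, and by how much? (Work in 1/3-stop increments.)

Aperture: f/32 → f/29 → f/25 → f/22 → f/20 → f/18 — 1 2/3 stops larger aperture (brighter).
Shutter speed: 13 → 15 — 1/3 stop slower (brighter).
ISO: 1000 → 800 → 640 → 500 → 400 → 320 → 250 → 200 → 160 → 125 — 3 stops lower (darker).
Net: +1 2/3 +1/3 −3 = −1 stop.

1 stop darker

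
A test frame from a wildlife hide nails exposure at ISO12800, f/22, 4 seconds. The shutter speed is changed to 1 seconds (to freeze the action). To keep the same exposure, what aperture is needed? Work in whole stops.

f/11

Shutter speed: 4 → 2 → 1 — 2 stops shorter (darker).
Need 2 stops brighter from the aperture: f/22 → f/16 → f/11.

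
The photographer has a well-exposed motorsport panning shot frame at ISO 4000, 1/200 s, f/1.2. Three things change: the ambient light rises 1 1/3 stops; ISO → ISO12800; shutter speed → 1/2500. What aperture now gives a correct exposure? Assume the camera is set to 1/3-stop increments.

Scene light: 1 1/3 stops brighter.
ISO: 4000 → 5000 → 6400 → 8000 → 10000 → 12800 — 1 2/3 stops raised (brighter).
Shutter speed: 1/200 → 1/250 → 1/320 → 1/400 → 1/500 → 1/640 → 1/800 → 1/1000 → 1/1250 → 1/1600 → 1/2000 → 1/2500 — 3 2/3 stops faster (darker).
Net so far: 2/3 stop darker. Aperture: f/1.2 → f/1.1 → f/1.0.

f/1.0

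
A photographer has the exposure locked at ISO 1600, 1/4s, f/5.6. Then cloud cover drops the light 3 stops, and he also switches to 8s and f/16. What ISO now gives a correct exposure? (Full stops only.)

Scene light: 3 stops darker.
Shutter speed: 1/4 → 1/2 → 1 → 2 → 4 → 8 — 5 stops longer (brighter).
Aperture: f/5.6 → f/8 → f/11 → f/16 — 3 stops narrower (darker).
Net so far: 1 stop darker. ISO: 1600 → 3200.

ISO 3200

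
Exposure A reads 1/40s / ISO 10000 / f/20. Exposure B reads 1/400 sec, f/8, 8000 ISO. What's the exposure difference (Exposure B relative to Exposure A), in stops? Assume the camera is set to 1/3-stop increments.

Aperture: f/20 → f/18 → f/16 → f/14 → f/13 → f/11 → f/10 → f/9 → f/8 — 2 2/3 stops larger aperture (brighter).
Shutter speed: 1/40 → 1/50 → 1/60 → 1/80 → 1/100 → 1/125 → 1/160 → 1/200 → 1/250 → 1/320 → 1/400 — 3 1/3 stops faster (darker).
ISO: 10000 → 8000 — 1/3 stop lower (darker).
Net: +2 2/3 −3 1/3 −1/3 = −1 stop.

1 stop darker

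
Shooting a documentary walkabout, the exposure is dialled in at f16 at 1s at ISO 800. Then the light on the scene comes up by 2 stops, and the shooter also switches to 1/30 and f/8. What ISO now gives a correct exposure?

Scene light: 2 stops brighter.
Shutter speed: 1 → 1/2 → 1/4 → 1/8 → 1/15 → 1/30 — 5 stops shorter (darker).
Aperture: f/16 → f/11 → f/8 — 2 stops wider (brighter).
Net so far: 1 stop darker. ISO: 800 → 1600.

ISO 1600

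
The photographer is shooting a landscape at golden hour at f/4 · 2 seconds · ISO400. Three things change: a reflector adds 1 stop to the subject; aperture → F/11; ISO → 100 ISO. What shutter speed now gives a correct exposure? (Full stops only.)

Scene light: 1 stop brighter.
Aperture: f/4 → f/5.6 → f/8 → f/11 — 3 stops smaller aperture (darker).
ISO: 400 → 200 → 100 — 2 stops lower (darker).
Net so far: 4 stops darker. Shutter speed: 2 → 4 → 8 → 15 → 30.

30 s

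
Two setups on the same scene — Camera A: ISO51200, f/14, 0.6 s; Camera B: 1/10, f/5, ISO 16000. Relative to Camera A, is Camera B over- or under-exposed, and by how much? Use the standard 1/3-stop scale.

Aperture: f/14 → f/13 → f/11 → f/10 → f/9 → f/8 → f/7.1 → f/6.3 → f/5.6 → f/5 — 3 stops wider (brighter).
Shutter speed: 0.6 → 0.5 → 0.4 → 0.3 → 1/4 → 1/5 → 1/6 → 1/8 → 1/10 — 2 2/3 stops faster (darker).
ISO: 51200 → 40000 → 32000 → 25600 → 20000 → 16000 — 1 2/3 stops lower (darker).
Net: +3 −2 2/3 −1 2/3 = −1 1/3 stops.

1 1/3 stops darker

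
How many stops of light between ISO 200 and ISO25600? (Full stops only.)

200 → 400 → 800 → 1600 → 3200 → 6400 → 12800 → 25600 — count the steps: 7 stops.

7 stops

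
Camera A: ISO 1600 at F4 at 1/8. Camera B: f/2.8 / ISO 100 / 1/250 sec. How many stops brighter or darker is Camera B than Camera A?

Aperture: f/4 → f/2.8 — 1 stop opened up (brighter).
Shutter speed: 1/8 → 1/15 → 1/30 → 1/60 → 1/125 → 1/250 — 5 stops faster (darker).
ISO: 1600 → 800 → 400 → 200 → 100 — 4 stops dropped (darker).
Net: +1 −5 −4 = −8 stops.

8 stops darker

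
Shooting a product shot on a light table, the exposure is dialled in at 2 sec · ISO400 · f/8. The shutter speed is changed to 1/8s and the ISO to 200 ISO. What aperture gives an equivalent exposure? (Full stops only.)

Shutter speed: 2 → 1 → 1/2 → 1/4 → 1/8 — 4 stops shorter (darker).
ISO: 400 → 200 — 1 stop dropped (darker).
Net change so far: 5 stops darker. Offset with the aperture: f/8 → f/5.6 → f/4 → f/2.8 → f/2 → f/1.4.

f/1.4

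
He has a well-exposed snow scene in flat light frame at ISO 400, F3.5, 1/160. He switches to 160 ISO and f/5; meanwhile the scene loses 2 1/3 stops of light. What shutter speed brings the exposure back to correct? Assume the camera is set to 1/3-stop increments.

1/6s

Scene light: 2 1/3 stops darker.
ISO: 400 → 320 → 250 → 200 → 160 — 1 1/3 stops dropped (darker).
Aperture: f/3.5 → f/4 → f/4.5 → f/5 — 1 stop narrower (darker).
Net so far: 4 2/3 stops darker. Shutter speed: 1/160 → 1/125 → 1/100 → 1/80 → 1/60 → 1/50 → 1/40 → 1/30 → 1/25 → 1/20 → 1/15 → 1/13 → 1/10 → 1/8 → 1/6.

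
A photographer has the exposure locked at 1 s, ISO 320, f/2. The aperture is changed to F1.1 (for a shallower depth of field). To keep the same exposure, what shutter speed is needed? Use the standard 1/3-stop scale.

Aperture: f/2 → f/1.8 → f/1.6 → f/1.4 → f/1.2 → f/1.1 — 1 2/3 stops opened up (brighter).
Need 1 2/3 stops darker from the shutter speed: 1 → 0.8 → 0.6 → 0.5 → 0.4 → 0.3.

0.3 s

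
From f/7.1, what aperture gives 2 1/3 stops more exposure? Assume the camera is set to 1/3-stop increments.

Aperture: f/7.1 → f/6.3 → f/5.6 → f/5 → f/4.5 → f/4 → f/3.5 → f/3.2 — 2 1/3 stops larger aperture (brighter).

f/3.2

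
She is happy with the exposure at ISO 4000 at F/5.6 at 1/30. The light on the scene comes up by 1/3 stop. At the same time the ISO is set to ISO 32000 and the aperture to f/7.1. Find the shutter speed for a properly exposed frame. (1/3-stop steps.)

1/200s

Scene light: 1/3 stop brighter.
ISO: 4000 → 5000 → 6400 → 8000 → 10000 → 12800 → 16000 → 20000 → 25600 → 32000 — 3 stops raised (brighter).
Aperture: f/5.6 → f/6.3 → f/7.1 — 2/3 stop stopped down (darker).
Net so far: 2 2/3 stops brighter. Shutter speed: 1/30 → 1/40 → 1/50 → 1/60 → 1/80 → 1/100 → 1/125 → 1/160 → 1/200.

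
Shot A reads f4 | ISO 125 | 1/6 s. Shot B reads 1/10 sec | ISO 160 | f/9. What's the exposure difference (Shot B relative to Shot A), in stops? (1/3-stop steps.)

2 2/3 stops darker

Aperture: f/4 → f/4.5 → f/5 → f/5.6 → f/6.3 → f/7.1 → f/8 → f/9 — 2 1/3 stops stopped down (darker).
Shutter speed: 1/6 → 1/8 → 1/10 — 2/3 stop shorter (darker).
ISO: 125 → 160 — 1/3 stop raised (brighter).
Net: −2 1/3 −2/3 +1/3 = −2 2/3 stops.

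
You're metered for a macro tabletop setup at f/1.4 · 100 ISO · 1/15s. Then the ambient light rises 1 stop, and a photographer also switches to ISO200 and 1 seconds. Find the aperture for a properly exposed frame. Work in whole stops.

f/11

Scene light: 1 stop brighter.
ISO: 100 → 200 — 1 stop higher (brighter).
Shutter speed: 1/15 → 1/8 → 1/4 → 1/2 → 1 — 4 stops slower (brighter).
Net so far: 6 stops brighter. Aperture: f/1.4 → f/2 → f/2.8 → f/4 → f/5.6 → f/8 → f/11.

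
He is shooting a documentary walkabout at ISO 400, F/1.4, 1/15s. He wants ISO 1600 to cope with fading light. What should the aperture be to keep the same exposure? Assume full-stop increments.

ISO: 400 → 800 → 1600 — 2 stops higher (brighter).
Need 2 stops darker from the aperture: f/1.4 → f/2 → f/2.8.

f/2.8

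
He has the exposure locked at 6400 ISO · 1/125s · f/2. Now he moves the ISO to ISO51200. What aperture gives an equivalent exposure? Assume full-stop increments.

ISO: 6400 → 12800 → 25600 → 51200 — 3 stops raised (brighter).
Need 3 stops darker from the aperture: f/2 → f/2.8 → f/4 → f/5.6.

f/5.6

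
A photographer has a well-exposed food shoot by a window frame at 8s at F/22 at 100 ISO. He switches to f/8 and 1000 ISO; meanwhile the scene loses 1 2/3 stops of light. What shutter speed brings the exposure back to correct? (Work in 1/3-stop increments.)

0.3 s

Scene light: 1 2/3 stops darker.
Aperture: f/22 → f/20 → f/18 → f/16 → f/14 → f/13 → f/11 → f/10 → f/9 → f/8 — 3 stops wider (brighter).
ISO: 100 → 125 → 160 → 200 → 250 → 320 → 400 → 500 → 640 → 800 → 1000 — 3 1/3 stops higher (brighter).
Net so far: 4 2/3 stops brighter. Shutter speed: 8 → 6 → 5 → 4 → 3.2 → 2.5 → 2 → 1.6 → 1.3 → 1 → 0.8 → 0.6 → 0.5 → 0.4 → 0.3.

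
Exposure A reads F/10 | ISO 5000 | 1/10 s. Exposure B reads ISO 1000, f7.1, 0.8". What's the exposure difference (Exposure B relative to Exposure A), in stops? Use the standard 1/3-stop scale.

1 2/3 stops brighter

Aperture: f/10 → f/9 → f/8 → f/7.1 — 1 stop opened up (brighter).
Shutter speed: 1/10 → 1/8 → 1/6 → 1/5 → 1/4 → 0.3 → 0.4 → 0.5 → 0.6 → 0.8 — 3 stops slower (brighter).
ISO: 5000 → 4000 → 3200 → 2500 → 2000 → 1600 → 1250 → 1000 — 2 1/3 stops lower (darker).
Net: +1 +3 −2 1/3 = +1 2/3 stops.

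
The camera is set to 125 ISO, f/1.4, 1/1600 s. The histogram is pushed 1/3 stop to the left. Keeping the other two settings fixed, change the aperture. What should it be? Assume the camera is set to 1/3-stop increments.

Underexposed by 1/3 stop → need 1/3 stop brighter.
Aperture: f/1.4 → f/1.2.

f/1.2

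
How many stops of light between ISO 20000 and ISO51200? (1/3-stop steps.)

1 1/3 stops

20000 → 25600 → 32000 → 40000 → 51200 — count the steps: 4 third-stops = 1 1/3 stops.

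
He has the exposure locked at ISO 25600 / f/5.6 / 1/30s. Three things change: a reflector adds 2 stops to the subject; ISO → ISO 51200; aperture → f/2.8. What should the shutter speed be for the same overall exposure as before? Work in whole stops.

Scene light: 2 stops brighter.
ISO: 25600 → 51200 — 1 stop raised (brighter).
Aperture: f/5.6 → f/4 → f/2.8 — 2 stops wider (brighter).
Net so far: 5 stops brighter. Shutter speed: 1/30 → 1/60 → 1/125 → 1/250 → 1/500 → 1/1000.

1/1000s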